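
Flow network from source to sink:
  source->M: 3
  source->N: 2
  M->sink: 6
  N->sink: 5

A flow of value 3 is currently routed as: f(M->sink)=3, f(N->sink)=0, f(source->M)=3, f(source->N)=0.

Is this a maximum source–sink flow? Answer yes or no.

No

Residual path source->N->sink has bottleneck 2 > 0.
Pushing 2 along it raises the flow to 5, so the given flow is not maximum.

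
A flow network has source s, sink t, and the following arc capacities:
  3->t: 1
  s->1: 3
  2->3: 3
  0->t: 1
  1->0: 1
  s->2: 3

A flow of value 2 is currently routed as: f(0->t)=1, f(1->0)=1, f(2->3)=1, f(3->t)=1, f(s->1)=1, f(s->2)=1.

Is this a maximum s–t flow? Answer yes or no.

Yes

Residual reachable from s: {1, 2, 3, s}; t is not reachable.
Saturated cut: 1->0, 3->t with total capacity 2 = current flow value. Flow is maximum.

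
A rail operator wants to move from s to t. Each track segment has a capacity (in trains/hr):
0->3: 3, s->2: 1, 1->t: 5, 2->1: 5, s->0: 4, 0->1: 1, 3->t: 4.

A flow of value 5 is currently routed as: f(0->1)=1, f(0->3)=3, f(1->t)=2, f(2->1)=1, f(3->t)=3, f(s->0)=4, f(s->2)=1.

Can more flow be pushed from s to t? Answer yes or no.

No

Residual reachable from s: {s}; t is not reachable.
Saturated cut: s->2, s->0 with total capacity 5 = current flow value. Flow is maximum.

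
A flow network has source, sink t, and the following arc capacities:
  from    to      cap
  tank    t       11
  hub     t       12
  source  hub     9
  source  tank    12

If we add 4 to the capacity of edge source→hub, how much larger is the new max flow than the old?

3

Original max flow = 20.
After raising cap(source→hub), augmenting paths through that edge carry 3 more units.
New max flow = 23. Increase = 3.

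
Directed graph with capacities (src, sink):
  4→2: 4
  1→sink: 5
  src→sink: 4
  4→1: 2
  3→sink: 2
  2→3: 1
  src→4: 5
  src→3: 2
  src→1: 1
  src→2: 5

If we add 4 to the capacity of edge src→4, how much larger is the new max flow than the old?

0

Original max flow = 9.
Edge src→4 does not cross the min cut (source side {2, 3, 4, src}), so extra capacity there cannot help.
New max flow = 9. Increase = 0.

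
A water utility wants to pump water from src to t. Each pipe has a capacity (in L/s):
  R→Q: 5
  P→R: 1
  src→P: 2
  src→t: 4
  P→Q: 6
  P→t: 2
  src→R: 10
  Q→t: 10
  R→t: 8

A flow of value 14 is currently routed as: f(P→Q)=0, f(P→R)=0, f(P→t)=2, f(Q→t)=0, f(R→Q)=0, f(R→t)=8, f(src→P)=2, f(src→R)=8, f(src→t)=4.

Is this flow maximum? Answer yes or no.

No

Residual path src→R→Q→t has bottleneck 2 > 0.
Pushing 2 along it raises the flow to 16, so the given flow is not maximum.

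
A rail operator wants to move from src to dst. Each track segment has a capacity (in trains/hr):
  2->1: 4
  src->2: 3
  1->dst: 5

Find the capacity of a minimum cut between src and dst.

3

Max flow = 3 (via 1 augmenting path).
In the residual at optimum, the set reachable from src is {src}.
Cut edges: src->2 (cap 3). Sum = 3.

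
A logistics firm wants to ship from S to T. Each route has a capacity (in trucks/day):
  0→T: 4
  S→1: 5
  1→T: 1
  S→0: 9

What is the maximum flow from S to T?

5

Augment S→0→T: bottleneck 4. Total 4.
Augment S→1→T: bottleneck 1. Total 5.
No augmenting path remains in the residual graph.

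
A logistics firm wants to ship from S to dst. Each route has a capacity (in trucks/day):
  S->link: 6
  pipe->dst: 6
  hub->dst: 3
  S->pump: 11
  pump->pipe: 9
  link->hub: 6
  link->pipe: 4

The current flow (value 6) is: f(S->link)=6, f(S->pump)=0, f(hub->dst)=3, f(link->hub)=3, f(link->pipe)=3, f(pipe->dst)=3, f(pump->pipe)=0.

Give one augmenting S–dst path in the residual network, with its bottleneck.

S->pump->pipe->dst, bottleneck 3

Residual along S->pump->pipe->dst: S->pump: 11, pump->pipe: 9, pipe->dst: 3.
Bottleneck = min = 3.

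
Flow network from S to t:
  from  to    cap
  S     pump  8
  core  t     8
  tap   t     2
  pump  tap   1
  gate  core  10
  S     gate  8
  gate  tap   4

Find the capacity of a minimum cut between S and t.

9

Max flow = 9 (via 3 augmenting paths).
In the residual at optimum, the set reachable from S is {S, pump}.
Cut edges: S→gate (cap 8), pump→tap (cap 1). Sum = 9.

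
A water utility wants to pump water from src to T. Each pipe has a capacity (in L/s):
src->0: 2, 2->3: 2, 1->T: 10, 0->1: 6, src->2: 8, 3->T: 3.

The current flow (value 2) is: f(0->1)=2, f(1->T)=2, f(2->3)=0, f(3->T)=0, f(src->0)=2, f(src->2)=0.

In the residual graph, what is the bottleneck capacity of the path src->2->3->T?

Residual capacities along the path: src->2: 8, 2->3: 2, 3->T: 3.
Minimum is 2.

2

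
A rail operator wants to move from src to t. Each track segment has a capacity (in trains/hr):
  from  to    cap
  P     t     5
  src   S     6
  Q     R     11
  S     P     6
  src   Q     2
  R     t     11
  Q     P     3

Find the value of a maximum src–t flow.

7

Augment src→S→P→t: bottleneck 5. Total 5.
Augment src→Q→R→t: bottleneck 2. Total 7.
No augmenting path remains in the residual graph.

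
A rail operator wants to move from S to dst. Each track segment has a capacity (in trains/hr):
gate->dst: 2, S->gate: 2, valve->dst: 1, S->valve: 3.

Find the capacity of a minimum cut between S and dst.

3

Max flow = 3 (via 2 augmenting paths).
In the residual at optimum, the set reachable from S is {S, valve}.
Cut edges: S->gate (cap 2), valve->dst (cap 1). Sum = 3.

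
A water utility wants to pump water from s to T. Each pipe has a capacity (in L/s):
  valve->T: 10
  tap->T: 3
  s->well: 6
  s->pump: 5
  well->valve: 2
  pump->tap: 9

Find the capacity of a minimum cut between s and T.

5

Max flow = 5 (via 2 augmenting paths).
In the residual at optimum, the set reachable from s is {pump, s, tap, well}.
Cut edges: well->valve (cap 2), tap->T (cap 3). Sum = 5.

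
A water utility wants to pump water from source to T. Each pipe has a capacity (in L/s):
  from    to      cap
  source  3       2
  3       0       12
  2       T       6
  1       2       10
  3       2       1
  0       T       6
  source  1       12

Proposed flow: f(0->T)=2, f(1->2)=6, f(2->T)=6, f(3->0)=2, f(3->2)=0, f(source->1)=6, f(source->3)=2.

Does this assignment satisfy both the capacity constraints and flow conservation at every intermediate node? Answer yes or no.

Yes

Every edge has 0 ≤ f(e) ≤ cap(e).
At each intermediate node, inflow equals outflow.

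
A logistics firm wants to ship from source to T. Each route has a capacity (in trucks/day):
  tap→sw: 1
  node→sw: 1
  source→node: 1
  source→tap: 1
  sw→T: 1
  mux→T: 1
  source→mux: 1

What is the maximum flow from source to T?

Augment source→mux→T: bottleneck 1. Total 1.
Augment source→tap→sw→T: bottleneck 1. Total 2.
No augmenting path remains in the residual graph.

2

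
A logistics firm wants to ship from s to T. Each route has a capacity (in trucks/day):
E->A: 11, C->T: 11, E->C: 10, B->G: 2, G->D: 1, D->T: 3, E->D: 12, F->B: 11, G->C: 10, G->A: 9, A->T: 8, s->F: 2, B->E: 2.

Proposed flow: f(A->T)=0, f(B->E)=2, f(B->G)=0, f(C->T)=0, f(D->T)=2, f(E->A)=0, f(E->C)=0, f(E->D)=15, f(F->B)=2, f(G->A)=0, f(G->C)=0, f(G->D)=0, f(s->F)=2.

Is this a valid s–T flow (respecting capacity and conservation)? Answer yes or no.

Capacity violated on E->D: flow 15 > capacity 12.

No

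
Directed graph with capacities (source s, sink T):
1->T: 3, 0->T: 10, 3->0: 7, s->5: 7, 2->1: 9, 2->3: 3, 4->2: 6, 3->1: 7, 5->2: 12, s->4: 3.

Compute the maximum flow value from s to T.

Augment s->5->2->1->T: bottleneck 3. Total 3.
Augment s->5->2->3->0->T: bottleneck 3. Total 6.
No augmenting path remains in the residual graph.

6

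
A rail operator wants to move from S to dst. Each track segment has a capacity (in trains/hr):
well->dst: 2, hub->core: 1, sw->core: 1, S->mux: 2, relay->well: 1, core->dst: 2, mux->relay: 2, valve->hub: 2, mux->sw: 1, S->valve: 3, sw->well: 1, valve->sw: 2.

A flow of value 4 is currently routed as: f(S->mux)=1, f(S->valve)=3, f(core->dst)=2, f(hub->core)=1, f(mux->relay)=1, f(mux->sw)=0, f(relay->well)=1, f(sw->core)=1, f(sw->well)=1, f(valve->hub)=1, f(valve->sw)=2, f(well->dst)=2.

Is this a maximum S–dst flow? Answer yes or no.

Yes

Residual reachable from S: {S, hub, mux, relay, sw, valve}; dst is not reachable.
Saturated cut: hub->core, sw->core, sw->well, relay->well with total capacity 4 = current flow value. Flow is maximum.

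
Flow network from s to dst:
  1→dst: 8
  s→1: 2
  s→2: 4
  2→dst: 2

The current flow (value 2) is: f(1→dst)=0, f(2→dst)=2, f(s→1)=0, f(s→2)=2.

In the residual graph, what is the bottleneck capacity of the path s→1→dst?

2

Residual capacities along the path: s→1: 2, 1→dst: 8.
Minimum is 2.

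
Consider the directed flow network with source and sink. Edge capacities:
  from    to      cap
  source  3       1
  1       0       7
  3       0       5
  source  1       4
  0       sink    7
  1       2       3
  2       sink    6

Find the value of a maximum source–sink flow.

5

Augment source->3->0->sink: bottleneck 1. Total 1.
Augment source->1->0->sink: bottleneck 4. Total 5.
No augmenting path remains in the residual graph.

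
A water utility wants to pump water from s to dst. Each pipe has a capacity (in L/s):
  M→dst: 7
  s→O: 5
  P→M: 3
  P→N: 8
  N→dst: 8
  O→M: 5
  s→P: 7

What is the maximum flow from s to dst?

Augment s→P→N→dst: bottleneck 7. Total 7.
Augment s→O→M→dst: bottleneck 5. Total 12.
No augmenting path remains in the residual graph.

12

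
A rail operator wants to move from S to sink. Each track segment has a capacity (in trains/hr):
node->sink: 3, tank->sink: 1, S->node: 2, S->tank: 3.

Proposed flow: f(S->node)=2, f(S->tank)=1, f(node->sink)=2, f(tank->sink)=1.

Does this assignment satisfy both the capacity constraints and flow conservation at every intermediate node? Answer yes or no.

Yes

Every edge has 0 ≤ f(e) ≤ cap(e).
At each intermediate node, inflow equals outflow.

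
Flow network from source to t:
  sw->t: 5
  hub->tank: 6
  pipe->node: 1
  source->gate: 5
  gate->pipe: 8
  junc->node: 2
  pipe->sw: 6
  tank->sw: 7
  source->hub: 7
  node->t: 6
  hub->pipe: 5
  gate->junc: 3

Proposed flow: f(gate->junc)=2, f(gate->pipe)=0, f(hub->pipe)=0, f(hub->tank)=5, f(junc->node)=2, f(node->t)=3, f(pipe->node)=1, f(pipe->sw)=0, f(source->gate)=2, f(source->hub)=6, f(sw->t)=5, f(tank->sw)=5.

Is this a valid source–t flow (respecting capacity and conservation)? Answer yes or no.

No

Conservation fails at hub: inflow 6 ≠ outflow 5.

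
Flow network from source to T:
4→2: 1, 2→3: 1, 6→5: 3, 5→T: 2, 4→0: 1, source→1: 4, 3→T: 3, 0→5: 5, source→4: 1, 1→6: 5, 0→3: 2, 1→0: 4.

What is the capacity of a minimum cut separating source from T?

5

Max flow = 5 (via 3 augmenting paths).
In the residual at optimum, the set reachable from source is {source}.
Cut edges: source→1 (cap 4), source→4 (cap 1). Sum = 5.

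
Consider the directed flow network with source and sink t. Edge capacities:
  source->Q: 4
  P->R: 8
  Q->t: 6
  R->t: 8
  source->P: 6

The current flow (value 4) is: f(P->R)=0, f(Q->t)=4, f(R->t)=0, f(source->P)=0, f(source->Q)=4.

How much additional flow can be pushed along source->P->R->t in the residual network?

6

Residual capacities along the path: source->P: 6, P->R: 8, R->t: 8.
Minimum is 6.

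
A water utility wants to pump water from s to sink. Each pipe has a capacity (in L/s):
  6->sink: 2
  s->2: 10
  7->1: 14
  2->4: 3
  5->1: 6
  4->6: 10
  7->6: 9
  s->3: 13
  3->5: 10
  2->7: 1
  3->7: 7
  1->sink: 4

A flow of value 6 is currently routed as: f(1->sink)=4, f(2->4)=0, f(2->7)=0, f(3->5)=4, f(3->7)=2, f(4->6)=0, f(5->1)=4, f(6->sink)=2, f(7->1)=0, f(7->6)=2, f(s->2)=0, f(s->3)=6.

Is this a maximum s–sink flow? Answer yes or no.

Yes

Residual reachable from s: {1, 2, 3, 4, 5, 6, 7, s}; sink is not reachable.
Saturated cut: 1->sink, 6->sink with total capacity 6 = current flow value. Flow is maximum.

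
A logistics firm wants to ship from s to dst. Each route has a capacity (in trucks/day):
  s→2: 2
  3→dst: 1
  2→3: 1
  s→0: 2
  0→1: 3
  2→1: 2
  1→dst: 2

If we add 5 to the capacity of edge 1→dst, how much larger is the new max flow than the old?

Original max flow = 3.
After raising cap(1→dst), augmenting paths through that edge carry 1 more unit.
New max flow = 4. Increase = 1.

1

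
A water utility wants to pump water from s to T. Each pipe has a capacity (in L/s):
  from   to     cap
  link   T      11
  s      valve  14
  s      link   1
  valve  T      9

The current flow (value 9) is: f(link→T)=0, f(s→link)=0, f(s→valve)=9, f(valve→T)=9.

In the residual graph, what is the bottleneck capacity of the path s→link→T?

1

Residual capacities along the path: s→link: 1, link→T: 11.
Minimum is 1.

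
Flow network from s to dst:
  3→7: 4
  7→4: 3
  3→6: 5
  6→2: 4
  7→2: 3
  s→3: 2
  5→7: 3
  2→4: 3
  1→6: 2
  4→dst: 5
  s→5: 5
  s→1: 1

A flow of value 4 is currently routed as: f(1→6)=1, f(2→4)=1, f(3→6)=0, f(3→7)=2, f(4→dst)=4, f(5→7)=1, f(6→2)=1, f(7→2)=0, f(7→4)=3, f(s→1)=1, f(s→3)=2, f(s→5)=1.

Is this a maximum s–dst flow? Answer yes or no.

Residual path s→5→7→2→4→dst has bottleneck 1 > 0.
Pushing 1 along it raises the flow to 5, so the given flow is not maximum.

No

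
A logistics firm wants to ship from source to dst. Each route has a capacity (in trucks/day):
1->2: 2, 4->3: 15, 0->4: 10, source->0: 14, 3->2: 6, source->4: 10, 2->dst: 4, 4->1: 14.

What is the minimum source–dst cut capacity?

Max flow = 4 (via 1 augmenting path).
In the residual at optimum, the set reachable from source is {0, 1, 2, 3, 4, source}.
Cut edges: 2->dst (cap 4). Sum = 4.

4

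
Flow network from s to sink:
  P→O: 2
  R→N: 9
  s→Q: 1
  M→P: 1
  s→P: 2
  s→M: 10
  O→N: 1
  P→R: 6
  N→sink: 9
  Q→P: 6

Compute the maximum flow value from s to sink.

4

Augment s→P→O→N→sink: bottleneck 1. Total 1.
Augment s→P→R→N→sink: bottleneck 1. Total 2.
Augment s→Q→P→R→N→sink: bottleneck 1. Total 3.
Augment s→M→P→R→N→sink: bottleneck 1. Total 4.
No augmenting path remains in the residual graph.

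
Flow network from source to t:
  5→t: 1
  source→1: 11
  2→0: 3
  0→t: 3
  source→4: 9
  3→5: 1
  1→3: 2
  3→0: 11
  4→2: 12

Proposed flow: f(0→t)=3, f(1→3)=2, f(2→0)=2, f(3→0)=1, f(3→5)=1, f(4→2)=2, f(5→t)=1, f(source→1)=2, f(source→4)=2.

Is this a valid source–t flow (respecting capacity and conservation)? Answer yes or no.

Every edge has 0 ≤ f(e) ≤ cap(e).
At each intermediate node, inflow equals outflow.

Yes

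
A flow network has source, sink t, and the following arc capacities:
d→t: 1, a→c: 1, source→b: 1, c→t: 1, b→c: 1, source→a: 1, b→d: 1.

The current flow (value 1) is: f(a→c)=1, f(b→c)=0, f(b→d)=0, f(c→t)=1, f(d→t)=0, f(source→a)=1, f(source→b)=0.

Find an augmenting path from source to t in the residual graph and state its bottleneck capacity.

Residual along source→b→d→t: source→b: 1, b→d: 1, d→t: 1.
Bottleneck = min = 1.

source→b→d→t, bottleneck 1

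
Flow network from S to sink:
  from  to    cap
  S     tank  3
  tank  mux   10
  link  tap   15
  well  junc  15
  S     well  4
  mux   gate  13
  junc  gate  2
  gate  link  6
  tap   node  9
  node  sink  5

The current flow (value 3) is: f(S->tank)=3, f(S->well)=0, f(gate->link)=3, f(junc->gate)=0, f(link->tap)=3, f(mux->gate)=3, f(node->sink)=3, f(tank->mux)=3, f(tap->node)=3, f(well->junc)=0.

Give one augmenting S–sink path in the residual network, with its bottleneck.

S->well->junc->gate->link->tap->node->sink, bottleneck 2

Residual along S->well->junc->gate->link->tap->node->sink: S->well: 4, well->junc: 15, junc->gate: 2, gate->link: 3, link->tap: 12, tap->node: 6, node->sink: 2.
Bottleneck = min = 2.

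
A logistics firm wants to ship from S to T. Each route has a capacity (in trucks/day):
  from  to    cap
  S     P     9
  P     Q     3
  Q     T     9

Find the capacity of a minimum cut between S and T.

Max flow = 3 (via 1 augmenting path).
In the residual at optimum, the set reachable from S is {P, S}.
Cut edges: P->Q (cap 3). Sum = 3.

3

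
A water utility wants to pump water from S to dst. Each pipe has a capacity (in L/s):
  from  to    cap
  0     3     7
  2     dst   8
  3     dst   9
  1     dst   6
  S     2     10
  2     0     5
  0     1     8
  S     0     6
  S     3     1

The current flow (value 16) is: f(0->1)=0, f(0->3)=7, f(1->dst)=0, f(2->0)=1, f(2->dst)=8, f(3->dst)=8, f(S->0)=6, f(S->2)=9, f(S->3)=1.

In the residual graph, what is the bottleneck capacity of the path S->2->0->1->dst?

Residual capacities along the path: S->2: 1, 2->0: 4, 0->1: 8, 1->dst: 6.
Minimum is 1.

1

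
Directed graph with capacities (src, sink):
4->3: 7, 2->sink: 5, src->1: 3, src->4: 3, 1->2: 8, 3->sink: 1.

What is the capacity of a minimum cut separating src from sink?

Max flow = 4 (via 2 augmenting paths).
In the residual at optimum, the set reachable from src is {3, 4, src}.
Cut edges: src->1 (cap 3), 3->sink (cap 1). Sum = 4.

4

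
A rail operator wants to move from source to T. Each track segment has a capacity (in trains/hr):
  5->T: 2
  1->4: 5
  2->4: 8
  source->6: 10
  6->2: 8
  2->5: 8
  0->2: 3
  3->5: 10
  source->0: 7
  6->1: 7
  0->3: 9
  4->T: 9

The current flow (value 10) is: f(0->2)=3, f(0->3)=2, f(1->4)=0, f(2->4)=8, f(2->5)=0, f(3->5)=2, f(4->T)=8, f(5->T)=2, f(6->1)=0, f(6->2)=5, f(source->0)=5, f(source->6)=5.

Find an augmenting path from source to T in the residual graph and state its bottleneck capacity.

source->6->1->4->T, bottleneck 1

Residual along source->6->1->4->T: source->6: 5, 6->1: 7, 1->4: 5, 4->T: 1.
Bottleneck = min = 1.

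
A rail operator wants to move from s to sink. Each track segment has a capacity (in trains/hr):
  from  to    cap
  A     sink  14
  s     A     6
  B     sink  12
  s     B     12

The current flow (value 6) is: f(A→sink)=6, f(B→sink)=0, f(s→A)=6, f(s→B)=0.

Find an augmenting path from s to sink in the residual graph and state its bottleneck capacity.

s→B→sink, bottleneck 12

Residual along s→B→sink: s→B: 12, B→sink: 12.
Bottleneck = min = 12.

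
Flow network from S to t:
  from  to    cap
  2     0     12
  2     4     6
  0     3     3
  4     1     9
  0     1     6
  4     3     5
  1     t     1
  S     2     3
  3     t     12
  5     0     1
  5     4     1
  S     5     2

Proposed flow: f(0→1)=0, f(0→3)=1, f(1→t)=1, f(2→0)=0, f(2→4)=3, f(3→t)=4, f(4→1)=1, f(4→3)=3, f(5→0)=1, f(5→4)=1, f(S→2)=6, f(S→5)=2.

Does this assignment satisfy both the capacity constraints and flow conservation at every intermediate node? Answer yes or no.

No

Capacity violated on S→2: flow 6 > capacity 3.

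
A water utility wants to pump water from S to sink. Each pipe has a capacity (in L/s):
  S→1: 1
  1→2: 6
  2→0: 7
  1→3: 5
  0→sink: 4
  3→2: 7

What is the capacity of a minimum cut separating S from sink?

1

Max flow = 1 (via 1 augmenting path).
In the residual at optimum, the set reachable from S is {S}.
Cut edges: S→1 (cap 1). Sum = 1.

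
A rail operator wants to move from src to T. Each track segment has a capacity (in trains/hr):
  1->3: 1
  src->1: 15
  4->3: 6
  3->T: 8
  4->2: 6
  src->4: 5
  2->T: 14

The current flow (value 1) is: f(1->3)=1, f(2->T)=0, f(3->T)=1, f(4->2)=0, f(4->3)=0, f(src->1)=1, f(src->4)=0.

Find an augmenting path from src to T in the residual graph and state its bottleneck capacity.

Residual along src->4->3->T: src->4: 5, 4->3: 6, 3->T: 7.
Bottleneck = min = 5.

src->4->3->T, bottleneck 5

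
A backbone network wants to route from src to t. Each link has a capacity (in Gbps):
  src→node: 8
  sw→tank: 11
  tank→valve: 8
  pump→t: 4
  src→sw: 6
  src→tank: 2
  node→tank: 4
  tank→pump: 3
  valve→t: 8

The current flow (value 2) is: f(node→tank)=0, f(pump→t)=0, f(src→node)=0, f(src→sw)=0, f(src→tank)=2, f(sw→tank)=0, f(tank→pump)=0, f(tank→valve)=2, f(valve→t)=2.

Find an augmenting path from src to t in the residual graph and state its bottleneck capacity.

Residual along src→sw→tank→valve→t: src→sw: 6, sw→tank: 11, tank→valve: 6, valve→t: 6.
Bottleneck = min = 6.

src→sw→tank→valve→t, bottleneck 6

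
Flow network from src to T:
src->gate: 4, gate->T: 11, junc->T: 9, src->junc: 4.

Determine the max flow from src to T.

8

Augment src->gate->T: bottleneck 4. Total 4.
Augment src->junc->T: bottleneck 4. Total 8.
No augmenting path remains in the residual graph.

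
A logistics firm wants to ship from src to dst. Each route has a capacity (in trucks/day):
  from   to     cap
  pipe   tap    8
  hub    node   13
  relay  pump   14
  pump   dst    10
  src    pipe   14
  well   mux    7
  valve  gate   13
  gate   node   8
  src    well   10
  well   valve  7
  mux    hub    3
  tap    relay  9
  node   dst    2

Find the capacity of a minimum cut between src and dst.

10

Max flow = 10 (via 2 augmenting paths).
In the residual at optimum, the set reachable from src is {gate, hub, mux, node, pipe, src, valve, well}.
Cut edges: pipe→tap (cap 8), node→dst (cap 2). Sum = 10.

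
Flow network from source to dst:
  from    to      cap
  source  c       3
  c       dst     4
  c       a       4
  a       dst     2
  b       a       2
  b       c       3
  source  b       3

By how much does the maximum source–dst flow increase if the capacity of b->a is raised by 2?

Original max flow = 6.
Edge b->a does not cross the min cut (source side {source}), so extra capacity there cannot help.
New max flow = 6. Increase = 0.

0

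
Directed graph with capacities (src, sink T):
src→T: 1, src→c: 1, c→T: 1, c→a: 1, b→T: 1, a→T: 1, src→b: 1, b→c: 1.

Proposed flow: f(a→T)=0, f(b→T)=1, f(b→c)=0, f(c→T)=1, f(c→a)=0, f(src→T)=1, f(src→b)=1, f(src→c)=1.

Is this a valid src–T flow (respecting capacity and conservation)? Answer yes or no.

Every edge has 0 ≤ f(e) ≤ cap(e).
At each intermediate node, inflow equals outflow.

Yes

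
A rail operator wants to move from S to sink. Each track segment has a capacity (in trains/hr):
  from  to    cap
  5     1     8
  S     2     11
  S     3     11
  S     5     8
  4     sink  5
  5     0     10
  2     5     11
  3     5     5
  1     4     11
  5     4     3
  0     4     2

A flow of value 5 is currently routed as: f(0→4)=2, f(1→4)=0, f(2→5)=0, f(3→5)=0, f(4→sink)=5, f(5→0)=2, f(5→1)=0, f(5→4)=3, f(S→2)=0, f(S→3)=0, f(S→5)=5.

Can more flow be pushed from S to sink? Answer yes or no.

Residual reachable from S: {0, 1, 2, 3, 4, 5, S}; sink is not reachable.
Saturated cut: 4→sink with total capacity 5 = current flow value. Flow is maximum.

No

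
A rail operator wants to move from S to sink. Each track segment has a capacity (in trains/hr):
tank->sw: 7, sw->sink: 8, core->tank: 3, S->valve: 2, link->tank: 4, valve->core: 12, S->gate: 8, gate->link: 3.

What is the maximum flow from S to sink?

5

Augment S->valve->core->tank->sw->sink: bottleneck 2. Total 2.
Augment S->gate->link->tank->sw->sink: bottleneck 3. Total 5.
No augmenting path remains in the residual graph.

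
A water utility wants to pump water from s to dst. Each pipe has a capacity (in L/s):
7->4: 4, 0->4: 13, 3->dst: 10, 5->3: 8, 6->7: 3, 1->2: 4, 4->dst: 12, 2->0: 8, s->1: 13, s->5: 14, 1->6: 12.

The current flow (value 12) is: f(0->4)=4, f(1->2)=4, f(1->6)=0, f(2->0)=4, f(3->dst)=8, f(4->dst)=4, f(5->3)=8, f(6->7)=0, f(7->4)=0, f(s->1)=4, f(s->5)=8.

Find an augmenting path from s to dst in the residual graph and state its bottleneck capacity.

s->1->6->7->4->dst, bottleneck 3

Residual along s->1->6->7->4->dst: s->1: 9, 1->6: 12, 6->7: 3, 7->4: 4, 4->dst: 8.
Bottleneck = min = 3.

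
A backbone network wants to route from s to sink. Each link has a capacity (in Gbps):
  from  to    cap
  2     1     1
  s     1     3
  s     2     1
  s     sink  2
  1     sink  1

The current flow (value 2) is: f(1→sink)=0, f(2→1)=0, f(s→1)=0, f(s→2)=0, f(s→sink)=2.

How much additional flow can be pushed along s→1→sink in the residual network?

1

Residual capacities along the path: s→1: 3, 1→sink: 1.
Minimum is 1.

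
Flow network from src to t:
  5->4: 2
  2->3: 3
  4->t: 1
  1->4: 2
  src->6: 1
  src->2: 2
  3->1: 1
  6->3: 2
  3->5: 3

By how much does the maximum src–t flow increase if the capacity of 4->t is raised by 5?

Original max flow = 1.
After raising cap(4->t), augmenting paths through that edge carry 2 more units.
New max flow = 3. Increase = 2.

2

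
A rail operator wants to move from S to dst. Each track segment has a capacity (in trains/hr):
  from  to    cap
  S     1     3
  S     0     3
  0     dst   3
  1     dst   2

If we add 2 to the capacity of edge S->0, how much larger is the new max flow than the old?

0

Original max flow = 5.
Even with extra capacity on S->0, another cut of capacity 5 remains binding.
New max flow = 5. Increase = 0.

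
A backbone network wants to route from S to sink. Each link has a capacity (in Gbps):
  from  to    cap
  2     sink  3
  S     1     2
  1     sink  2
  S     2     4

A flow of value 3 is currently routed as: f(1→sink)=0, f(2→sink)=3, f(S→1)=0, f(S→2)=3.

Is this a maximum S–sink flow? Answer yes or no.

Residual path S→1→sink has bottleneck 2 > 0.
Pushing 2 along it raises the flow to 5, so the given flow is not maximum.

No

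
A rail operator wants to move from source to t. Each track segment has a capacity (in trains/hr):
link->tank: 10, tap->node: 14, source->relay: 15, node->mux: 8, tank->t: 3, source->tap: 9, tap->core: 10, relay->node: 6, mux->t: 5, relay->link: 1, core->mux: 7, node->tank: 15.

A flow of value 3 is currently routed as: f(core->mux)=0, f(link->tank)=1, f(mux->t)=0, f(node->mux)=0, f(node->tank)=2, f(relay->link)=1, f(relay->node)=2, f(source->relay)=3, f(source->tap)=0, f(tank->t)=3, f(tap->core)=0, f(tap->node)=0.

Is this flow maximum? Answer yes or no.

Residual path source->relay->node->mux->t has bottleneck 4 > 0.
Pushing 4 along it raises the flow to 7, so the given flow is not maximum.

No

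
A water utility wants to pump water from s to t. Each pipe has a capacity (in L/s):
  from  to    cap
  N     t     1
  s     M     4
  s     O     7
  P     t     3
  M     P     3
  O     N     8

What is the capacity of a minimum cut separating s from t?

4

Max flow = 4 (via 2 augmenting paths).
In the residual at optimum, the set reachable from s is {M, N, O, s}.
Cut edges: M->P (cap 3), N->t (cap 1). Sum = 4.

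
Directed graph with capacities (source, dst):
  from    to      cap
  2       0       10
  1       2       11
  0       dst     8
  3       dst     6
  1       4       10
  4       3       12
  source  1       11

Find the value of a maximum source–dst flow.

Augment source→1→4→3→dst: bottleneck 6. Total 6.
Augment source→1→2→0→dst: bottleneck 5. Total 11.
No augmenting path remains in the residual graph.

11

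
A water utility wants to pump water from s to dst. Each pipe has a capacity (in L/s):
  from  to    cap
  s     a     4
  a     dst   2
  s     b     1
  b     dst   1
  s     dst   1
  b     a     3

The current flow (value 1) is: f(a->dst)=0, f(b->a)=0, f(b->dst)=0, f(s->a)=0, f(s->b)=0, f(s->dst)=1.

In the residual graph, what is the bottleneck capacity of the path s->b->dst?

1

Residual capacities along the path: s->b: 1, b->dst: 1.
Minimum is 1.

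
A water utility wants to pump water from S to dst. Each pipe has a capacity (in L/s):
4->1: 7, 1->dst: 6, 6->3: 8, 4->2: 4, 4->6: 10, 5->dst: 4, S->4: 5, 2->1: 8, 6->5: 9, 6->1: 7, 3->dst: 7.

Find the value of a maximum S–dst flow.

5

Augment S->4->1->dst: bottleneck 5. Total 5.
No augmenting path remains in the residual graph.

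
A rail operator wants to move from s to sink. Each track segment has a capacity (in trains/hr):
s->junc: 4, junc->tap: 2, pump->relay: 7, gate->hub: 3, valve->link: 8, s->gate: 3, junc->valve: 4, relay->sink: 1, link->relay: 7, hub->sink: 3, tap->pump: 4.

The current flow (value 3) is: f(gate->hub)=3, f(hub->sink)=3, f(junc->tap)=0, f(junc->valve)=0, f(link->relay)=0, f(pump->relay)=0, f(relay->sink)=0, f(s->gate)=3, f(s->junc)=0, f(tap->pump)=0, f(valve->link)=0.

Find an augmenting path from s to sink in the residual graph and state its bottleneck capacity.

Residual along s->junc->tap->pump->relay->sink: s->junc: 4, junc->tap: 2, tap->pump: 4, pump->relay: 7, relay->sink: 1.
Bottleneck = min = 1.

s->junc->tap->pump->relay->sink, bottleneck 1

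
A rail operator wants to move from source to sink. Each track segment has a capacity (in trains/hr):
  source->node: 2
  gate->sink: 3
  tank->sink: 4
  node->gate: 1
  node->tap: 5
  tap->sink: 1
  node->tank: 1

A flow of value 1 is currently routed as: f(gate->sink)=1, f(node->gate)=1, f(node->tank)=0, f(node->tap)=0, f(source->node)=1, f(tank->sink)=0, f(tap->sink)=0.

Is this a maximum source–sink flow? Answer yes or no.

Residual path source->node->tap->sink has bottleneck 1 > 0.
Pushing 1 along it raises the flow to 2, so the given flow is not maximum.

No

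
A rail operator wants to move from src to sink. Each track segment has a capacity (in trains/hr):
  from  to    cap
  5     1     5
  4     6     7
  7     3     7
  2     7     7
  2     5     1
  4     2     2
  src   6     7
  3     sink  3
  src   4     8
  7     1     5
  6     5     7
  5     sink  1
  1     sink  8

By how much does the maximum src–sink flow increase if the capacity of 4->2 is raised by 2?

2

Original max flow = 8.
After raising cap(4->2), augmenting paths through that edge carry 2 more units.
New max flow = 10. Increase = 2.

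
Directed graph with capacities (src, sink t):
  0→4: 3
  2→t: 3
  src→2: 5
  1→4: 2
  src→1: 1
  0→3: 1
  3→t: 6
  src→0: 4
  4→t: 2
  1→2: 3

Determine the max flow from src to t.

6

Augment src→2→t: bottleneck 3. Total 3.
Augment src→1→4→t: bottleneck 1. Total 4.
Augment src→0→4→t: bottleneck 1. Total 5.
Augment src→0→3→t: bottleneck 1. Total 6.
No augmenting path remains in the residual graph.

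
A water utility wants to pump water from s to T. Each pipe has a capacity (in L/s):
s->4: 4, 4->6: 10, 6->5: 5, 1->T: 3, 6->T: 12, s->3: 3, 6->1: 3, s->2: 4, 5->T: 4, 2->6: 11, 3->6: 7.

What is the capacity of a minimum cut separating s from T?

11

Max flow = 11 (via 3 augmenting paths).
In the residual at optimum, the set reachable from s is {s}.
Cut edges: s->4 (cap 4), s->3 (cap 3), s->2 (cap 4). Sum = 11.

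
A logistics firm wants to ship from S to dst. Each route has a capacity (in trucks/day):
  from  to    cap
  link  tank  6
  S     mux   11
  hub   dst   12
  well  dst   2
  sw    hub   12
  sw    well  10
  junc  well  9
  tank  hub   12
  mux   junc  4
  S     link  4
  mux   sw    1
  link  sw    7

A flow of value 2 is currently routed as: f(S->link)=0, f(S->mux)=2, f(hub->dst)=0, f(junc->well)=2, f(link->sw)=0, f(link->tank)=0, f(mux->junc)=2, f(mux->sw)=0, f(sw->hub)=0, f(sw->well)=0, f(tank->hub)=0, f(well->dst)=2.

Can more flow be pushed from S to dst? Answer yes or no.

Residual path S->mux->sw->hub->dst has bottleneck 1 > 0.
Pushing 1 along it raises the flow to 3, so the given flow is not maximum.

Yes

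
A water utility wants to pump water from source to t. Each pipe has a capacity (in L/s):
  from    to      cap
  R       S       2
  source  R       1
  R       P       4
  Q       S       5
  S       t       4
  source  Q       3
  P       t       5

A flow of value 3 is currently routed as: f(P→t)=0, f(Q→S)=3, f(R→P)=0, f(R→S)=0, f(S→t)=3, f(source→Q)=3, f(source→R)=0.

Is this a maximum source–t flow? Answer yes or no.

No

Residual path source→R→S→t has bottleneck 1 > 0.
Pushing 1 along it raises the flow to 4, so the given flow is not maximum.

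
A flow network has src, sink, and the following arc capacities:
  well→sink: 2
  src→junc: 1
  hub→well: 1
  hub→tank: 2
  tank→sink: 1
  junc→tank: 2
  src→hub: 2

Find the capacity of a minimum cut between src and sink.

Max flow = 2 (via 2 augmenting paths).
In the residual at optimum, the set reachable from src is {hub, junc, src, tank}.
Cut edges: hub→well (cap 1), tank→sink (cap 1). Sum = 2.

2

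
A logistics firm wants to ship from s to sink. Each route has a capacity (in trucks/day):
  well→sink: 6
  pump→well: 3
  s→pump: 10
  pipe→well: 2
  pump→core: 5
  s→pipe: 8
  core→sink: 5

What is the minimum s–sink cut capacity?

10

Max flow = 10 (via 3 augmenting paths).
In the residual at optimum, the set reachable from s is {pipe, pump, s}.
Cut edges: pipe→well (cap 2), pump→well (cap 3), pump→core (cap 5). Sum = 10.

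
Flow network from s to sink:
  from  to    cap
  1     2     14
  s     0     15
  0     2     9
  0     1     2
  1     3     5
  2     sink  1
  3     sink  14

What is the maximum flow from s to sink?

3

Augment s→0→2→sink: bottleneck 1. Total 1.
Augment s→0→1→3→sink: bottleneck 2. Total 3.
No augmenting path remains in the residual graph.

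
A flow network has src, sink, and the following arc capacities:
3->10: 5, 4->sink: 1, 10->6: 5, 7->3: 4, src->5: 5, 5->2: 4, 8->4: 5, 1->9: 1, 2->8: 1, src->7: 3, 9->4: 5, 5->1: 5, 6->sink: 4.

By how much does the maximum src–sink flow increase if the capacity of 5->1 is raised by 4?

0

Original max flow = 4.
Edge 5->1 does not cross the min cut (source side {1, 2, 4, 5, 8, 9, src}), so extra capacity there cannot help.
New max flow = 4. Increase = 0.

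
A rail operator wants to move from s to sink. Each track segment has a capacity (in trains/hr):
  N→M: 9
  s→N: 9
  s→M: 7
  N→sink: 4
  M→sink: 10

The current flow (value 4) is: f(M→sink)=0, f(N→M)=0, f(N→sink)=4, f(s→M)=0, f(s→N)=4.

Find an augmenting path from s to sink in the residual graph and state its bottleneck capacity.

s→M→sink, bottleneck 7

Residual along s→M→sink: s→M: 7, M→sink: 10.
Bottleneck = min = 7.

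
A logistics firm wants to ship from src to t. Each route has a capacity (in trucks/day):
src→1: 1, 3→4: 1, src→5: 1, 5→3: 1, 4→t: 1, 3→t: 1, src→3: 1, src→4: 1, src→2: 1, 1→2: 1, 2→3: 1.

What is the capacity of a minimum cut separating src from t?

Max flow = 2 (via 2 augmenting paths).
In the residual at optimum, the set reachable from src is {1, 2, 3, 4, 5, src}.
Cut edges: 3→t (cap 1), 4→t (cap 1). Sum = 2.

2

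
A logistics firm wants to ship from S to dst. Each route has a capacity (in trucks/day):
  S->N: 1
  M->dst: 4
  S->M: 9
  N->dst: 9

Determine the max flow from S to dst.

5

Augment S->M->dst: bottleneck 4. Total 4.
Augment S->N->dst: bottleneck 1. Total 5.
No augmenting path remains in the residual graph.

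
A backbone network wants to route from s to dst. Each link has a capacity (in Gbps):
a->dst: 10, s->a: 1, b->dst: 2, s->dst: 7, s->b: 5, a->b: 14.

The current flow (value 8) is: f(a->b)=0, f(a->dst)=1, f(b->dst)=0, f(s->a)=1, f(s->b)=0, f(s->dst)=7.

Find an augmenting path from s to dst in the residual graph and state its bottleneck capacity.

s->b->dst, bottleneck 2

Residual along s->b->dst: s->b: 5, b->dst: 2.
Bottleneck = min = 2.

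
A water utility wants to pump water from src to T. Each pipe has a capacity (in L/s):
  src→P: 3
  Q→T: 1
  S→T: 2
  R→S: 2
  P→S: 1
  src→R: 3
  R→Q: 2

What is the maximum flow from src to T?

3

Augment src→R→Q→T: bottleneck 1. Total 1.
Augment src→R→S→T: bottleneck 2. Total 3.
No augmenting path remains in the residual graph.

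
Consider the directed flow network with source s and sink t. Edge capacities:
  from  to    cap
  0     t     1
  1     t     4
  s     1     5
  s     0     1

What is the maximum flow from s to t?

Augment s→0→t: bottleneck 1. Total 1.
Augment s→1→t: bottleneck 4. Total 5.
No augmenting path remains in the residual graph.

5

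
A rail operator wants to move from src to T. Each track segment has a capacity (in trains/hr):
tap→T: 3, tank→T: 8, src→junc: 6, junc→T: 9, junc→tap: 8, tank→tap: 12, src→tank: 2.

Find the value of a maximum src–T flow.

8

Augment src→tank→T: bottleneck 2. Total 2.
Augment src→junc→T: bottleneck 6. Total 8.
No augmenting path remains in the residual graph.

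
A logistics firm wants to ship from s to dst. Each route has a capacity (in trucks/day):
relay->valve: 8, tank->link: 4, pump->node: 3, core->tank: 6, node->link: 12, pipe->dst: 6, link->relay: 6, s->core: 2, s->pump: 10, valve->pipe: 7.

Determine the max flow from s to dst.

5

Augment s->pump->node->link->relay->valve->pipe->dst: bottleneck 3. Total 3.
Augment s->core->tank->link->relay->valve->pipe->dst: bottleneck 2. Total 5.
No augmenting path remains in the residual graph.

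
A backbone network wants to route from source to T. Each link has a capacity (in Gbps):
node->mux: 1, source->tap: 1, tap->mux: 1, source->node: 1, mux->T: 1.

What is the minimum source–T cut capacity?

Max flow = 1 (via 1 augmenting path).
In the residual at optimum, the set reachable from source is {mux, node, source, tap}.
Cut edges: mux->T (cap 1). Sum = 1.

1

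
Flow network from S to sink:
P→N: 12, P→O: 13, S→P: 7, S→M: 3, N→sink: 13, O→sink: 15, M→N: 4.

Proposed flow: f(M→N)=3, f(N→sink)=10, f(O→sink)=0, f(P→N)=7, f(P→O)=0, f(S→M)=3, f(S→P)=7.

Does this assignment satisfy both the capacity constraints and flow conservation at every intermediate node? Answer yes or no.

Yes

Every edge has 0 ≤ f(e) ≤ cap(e).
At each intermediate node, inflow equals outflow.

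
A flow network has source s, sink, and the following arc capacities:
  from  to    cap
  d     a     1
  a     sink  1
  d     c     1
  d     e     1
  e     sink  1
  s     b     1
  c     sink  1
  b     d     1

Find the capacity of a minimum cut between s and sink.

Max flow = 1 (via 1 augmenting path).
In the residual at optimum, the set reachable from s is {s}.
Cut edges: s→b (cap 1). Sum = 1.

1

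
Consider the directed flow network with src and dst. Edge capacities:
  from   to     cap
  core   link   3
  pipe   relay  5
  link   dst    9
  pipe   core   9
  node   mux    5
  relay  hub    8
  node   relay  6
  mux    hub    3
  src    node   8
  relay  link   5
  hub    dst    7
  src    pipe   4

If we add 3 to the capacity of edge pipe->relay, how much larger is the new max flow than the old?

0

Original max flow = 12.
Edge pipe->relay does not cross the min cut (source side {src}), so extra capacity there cannot help.
New max flow = 12. Increase = 0.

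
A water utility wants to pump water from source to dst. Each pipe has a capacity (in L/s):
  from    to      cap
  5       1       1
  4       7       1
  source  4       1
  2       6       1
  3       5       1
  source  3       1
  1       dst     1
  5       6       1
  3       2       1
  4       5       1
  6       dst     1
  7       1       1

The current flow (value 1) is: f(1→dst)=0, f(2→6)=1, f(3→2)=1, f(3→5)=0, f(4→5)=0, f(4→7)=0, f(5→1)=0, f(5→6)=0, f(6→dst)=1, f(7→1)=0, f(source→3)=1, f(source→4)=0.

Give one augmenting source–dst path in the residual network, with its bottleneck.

source→4→5→1→dst, bottleneck 1

Residual along source→4→5→1→dst: source→4: 1, 4→5: 1, 5→1: 1, 1→dst: 1.
Bottleneck = min = 1.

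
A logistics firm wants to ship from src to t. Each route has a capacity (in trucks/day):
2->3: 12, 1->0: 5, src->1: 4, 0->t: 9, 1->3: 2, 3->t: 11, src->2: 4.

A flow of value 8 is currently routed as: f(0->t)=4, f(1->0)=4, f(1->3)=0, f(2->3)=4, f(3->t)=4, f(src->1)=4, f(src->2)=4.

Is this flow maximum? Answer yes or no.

Yes

Residual reachable from src: {src}; t is not reachable.
Saturated cut: src->1, src->2 with total capacity 8 = current flow value. Flow is maximum.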